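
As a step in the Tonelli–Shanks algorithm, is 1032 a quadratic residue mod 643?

no

Reduce the numerator: 1032 ≡ 389 (mod 643), so (1032|643) = (389|643).
389 ≡ 1 (mod 4), so quadratic reciprocity gives (389|643) = (643|389). Reduce: 643 ≡ 254 (mod 389). Now have (254|389).
Factor out 2: 254 = 2·127. Since 389 ≡ 5 (mod 8), (2|389) = -1. Now have -(127|389).
389 ≡ 1 (mod 4), so quadratic reciprocity gives (127|389) = (389|127). Reduce: 389 ≡ 8 (mod 127). Now have -(8|127).
Factor out 2: 8 = 2^3. Since 127 ≡ 7 (mod 8), (2|127) = +1, and (2|127)^3 = +1. Now have -(1|127).
(1|127) = 1. Collecting the sign factors: -1.
The Legendre symbol is -1, so x^2 ≡ 1032 (mod 643) has no solution.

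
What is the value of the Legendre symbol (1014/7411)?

1

(1014/7411)
  = -(507/7411)    [7411 ≡ 3 mod 8 ⇒ (2/7411) = -1]
  = (7411/507)    [QR: both ≡ 3 mod 4, sign flips]
  = (313/507)    [7411 ≡ 313 mod 507]
  = (507/313)    [QR: 313 ≡ 1 mod 4, sign kept]
  = (194/313)    [507 ≡ 194 mod 313]
  = (97/313)    [313 ≡ 1 mod 8 ⇒ (2/313) = +1]
  = (313/97)    [QR: 97 ≡ 1 mod 4, sign kept]
  = (22/97)    [313 ≡ 22 mod 97]
  = (11/97)    [97 ≡ 1 mod 8 ⇒ (2/97) = +1]
  = (97/11)    [QR: 97 ≡ 1 mod 4, sign kept]
  = (9/11)    [97 ≡ 9 mod 11]
  = (11/9)    [QR: 9 ≡ 1 mod 4, sign kept]
  = (2/9)    [11 ≡ 2 mod 9]
  = (1/9)    [9 ≡ 1 mod 8 ⇒ (2/9) = +1]
  = 1    [(1/9) = 1]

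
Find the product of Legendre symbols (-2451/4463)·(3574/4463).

By multiplicativity, (-2451·3574/4463) = (-2451/4463)·(3574/4463).
First factor (-2451/4463):
(-2451/4463)
  = -(2451/4463)    [4463 ≡ 3 mod 4 ⇒ (-1/4463) = -1]
  = (4463/2451)    [QR: both ≡ 3 mod 4, sign flips]
  = (2012/2451)    [4463 ≡ 2012 mod 2451]
  = (503/2451)    [2451 ≡ 3 mod 8 ⇒ (2/2451)^2 = +1]
  = -(2451/503)    [QR: both ≡ 3 mod 4, sign flips]
  = -(439/503)    [2451 ≡ 439 mod 503]
  = (503/439)    [QR: both ≡ 3 mod 4, sign flips]
  = (64/439)    [503 ≡ 64 mod 439]
  = (1/439)    [439 ≡ 7 mod 8 ⇒ (2/439)^6 = +1]
  = 1    [(1/439) = 1]
Second factor (3574/4463):
(3574/4463)
  = (1787/4463)    [4463 ≡ 7 mod 8 ⇒ (2/4463) = +1]
  = -(4463/1787)    [QR: both ≡ 3 mod 4, sign flips]
  = -(889/1787)    [4463 ≡ 889 mod 1787]
  = -(1787/889)    [QR: 889 ≡ 1 mod 4, sign kept]
  = -(9/889)    [1787 ≡ 9 mod 889]
  = -(889/9)    [QR: 9 ≡ 1 mod 4, sign kept]
  = -(7/9)    [889 ≡ 7 mod 9]
  = -(9/7)    [QR: 9 ≡ 1 mod 4, sign kept]
  = -(2/7)    [9 ≡ 2 mod 7]
  = -(1/7)    [7 ≡ 7 mod 8 ⇒ (2/7) = +1]
  = -1    [(1/7) = 1]
Product: (1)·(-1) = -1.

-1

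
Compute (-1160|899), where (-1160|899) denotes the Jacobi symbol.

0

Reduce the numerator: -1160 ≡ 638 (mod 899), so (-1160|899) = (638|899).
Factor out 2: 638 = 2·319. Since 899 ≡ 3 (mod 8), (2|899) = -1. Now have -(319|899).
Both 319 ≡ 3 and 899 ≡ 3 (mod 4), so reciprocity gives (319|899) = -(899|319). Reduce: 899 ≡ 261 (mod 319). Now have (261|319).
261 ≡ 1 (mod 4), so quadratic reciprocity gives (261|319) = (319|261). Reduce: 319 ≡ 58 (mod 261). Now have (58|261).
Factor out 2: 58 = 2·29. Since 261 ≡ 5 (mod 8), (2|261) = -1. Now have -(29|261).
29 ≡ 1 (mod 4), so quadratic reciprocity gives (29|261) = (261|29). Reduce: 261 ≡ 0 (mod 29). Now have -(0|29).
The numerator is now 0 with denominator 29 > 1: the symbol is 0.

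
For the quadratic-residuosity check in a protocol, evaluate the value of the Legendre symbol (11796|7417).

(11796|7417)
  = (4379|7417)    [11796 ≡ 4379 mod 7417]
  = (7417|4379)    [QR: 7417 ≡ 1 mod 4, sign kept]
  = (3038|4379)    [7417 ≡ 3038 mod 4379]
  = -(1519|4379)    [4379 ≡ 3 mod 8 ⇒ (2|4379) = -1]
  = (4379|1519)    [QR: both ≡ 3 mod 4, sign flips]
  = (1341|1519)    [4379 ≡ 1341 mod 1519]
  = (1519|1341)    [QR: 1341 ≡ 1 mod 4, sign kept]
  = (178|1341)    [1519 ≡ 178 mod 1341]
  = -(89|1341)    [1341 ≡ 5 mod 8 ⇒ (2|1341) = -1]
  = -(1341|89)    [QR: 89 ≡ 1 mod 4, sign kept]
  = -(6|89)    [1341 ≡ 6 mod 89]
  = -(3|89)    [89 ≡ 1 mod 8 ⇒ (2|89) = +1]
  = -(89|3)    [QR: 89 ≡ 1 mod 4, sign kept]
  = -(2|3)    [89 ≡ 2 mod 3]
  = (1|3)    [3 ≡ 3 mod 8 ⇒ (2|3) = -1]
  = 1    [(1|3) = 1]

1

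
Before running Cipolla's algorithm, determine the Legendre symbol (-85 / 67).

(-85 / 67)
  = -(85 / 67)    [67 ≡ 3 mod 4 ⇒ (-1 / 67) = -1]
  = -(18 / 67)    [85 ≡ 18 mod 67]
  = (9 / 67)    [67 ≡ 3 mod 8 ⇒ (2 / 67) = -1]
  = (67 / 9)    [QR: 9 ≡ 1 mod 4, sign kept]
  = (4 / 9)    [67 ≡ 4 mod 9]
  = (1 / 9)    [9 ≡ 1 mod 8 ⇒ (2 / 9)^2 = +1]
  = 1    [(1 / 9) = 1]

1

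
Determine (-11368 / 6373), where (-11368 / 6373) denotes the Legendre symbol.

-1

Reduce the numerator: -11368 ≡ 1378 (mod 6373), so (-11368 / 6373) = (1378 / 6373).
Factor out 2: 1378 = 2·689. Since 6373 ≡ 5 (mod 8), (2 / 6373) = -1. Now have -(689 / 6373).
689 ≡ 1 (mod 4), so quadratic reciprocity gives (689 / 6373) = (6373 / 689). Reduce: 6373 ≡ 172 (mod 689). Now have -(172 / 689).
Factor out 2: 172 = 2^2·43. Since 689 ≡ 1 (mod 8), (2 / 689) = +1, and (2 / 689)^2 = +1. Now have -(43 / 689).
689 ≡ 1 (mod 4), so quadratic reciprocity gives (43 / 689) = (689 / 43). Reduce: 689 ≡ 1 (mod 43). Now have -(1 / 43).
(1 / 43) = 1. Collecting the sign factors: -1.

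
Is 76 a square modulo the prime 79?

Factor out 2: 76 = 2^2·19. Since 79 ≡ 7 (mod 8), (2/79) = +1, and (2/79)^2 = +1. Now have (19/79).
Both 19 ≡ 3 and 79 ≡ 3 (mod 4), so reciprocity gives (19/79) = -(79/19). Reduce: 79 ≡ 3 (mod 19). Now have -(3/19).
Both 3 ≡ 3 and 19 ≡ 3 (mod 4), so reciprocity gives (3/19) = -(19/3). Reduce: 19 ≡ 1 (mod 3). Now have (1/3).
(1/3) = 1. Collecting the sign factors: 1.
(76/79) = 1, and 79 is prime, so 76 is a quadratic residue mod 79.

yes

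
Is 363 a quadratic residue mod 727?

Both 363 ≡ 3 and 727 ≡ 3 (mod 4), so reciprocity gives (363/727) = -(727/363). Reduce: 727 ≡ 1 (mod 363). Now have -(1/363).
(1/363) = 1. Collecting the sign factors: -1.
The Legendre symbol is -1, so x^2 ≡ 363 (mod 727) has no solution.

no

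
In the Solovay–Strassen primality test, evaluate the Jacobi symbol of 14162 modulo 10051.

Reduce the numerator: 14162 ≡ 4111 (mod 10051), so (14162 / 10051) = (4111 / 10051).
Both 4111 ≡ 3 and 10051 ≡ 3 (mod 4), so reciprocity gives (4111 / 10051) = -(10051 / 4111). Reduce: 10051 ≡ 1829 (mod 4111). Now have -(1829 / 4111).
1829 ≡ 1 (mod 4), so quadratic reciprocity gives (1829 / 4111) = (4111 / 1829). Reduce: 4111 ≡ 453 (mod 1829). Now have -(453 / 1829).
453 ≡ 1 (mod 4), so quadratic reciprocity gives (453 / 1829) = (1829 / 453). Reduce: 1829 ≡ 17 (mod 453). Now have -(17 / 453).
17 ≡ 1 (mod 4), so quadratic reciprocity gives (17 / 453) = (453 / 17). Reduce: 453 ≡ 11 (mod 17). Now have -(11 / 17).
17 ≡ 1 (mod 4), so quadratic reciprocity gives (11 / 17) = (17 / 11). Reduce: 17 ≡ 6 (mod 11). Now have -(6 / 11).
Factor out 2: 6 = 2·3. Since 11 ≡ 3 (mod 8), (2 / 11) = -1. Now have (3 / 11).
Both 3 ≡ 3 and 11 ≡ 3 (mod 4), so reciprocity gives (3 / 11) = -(11 / 3). Reduce: 11 ≡ 2 (mod 3). Now have -(2 / 3).
Factor out 2: 2 = 2. Since 3 ≡ 3 (mod 8), (2 / 3) = -1. Now have (1 / 3).
(1 / 3) = 1. Collecting the sign factors: 1.

1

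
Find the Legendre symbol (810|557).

1

Reduce the numerator: 810 ≡ 253 (mod 557), so (810|557) = (253|557).
253 ≡ 1 (mod 4), so quadratic reciprocity gives (253|557) = (557|253). Reduce: 557 ≡ 51 (mod 253). Now have (51|253).
253 ≡ 1 (mod 4), so quadratic reciprocity gives (51|253) = (253|51). Reduce: 253 ≡ 49 (mod 51). Now have (49|51).
49 ≡ 1 (mod 4), so quadratic reciprocity gives (49|51) = (51|49). Reduce: 51 ≡ 2 (mod 49). Now have (2|49).
Factor out 2: 2 = 2. Since 49 ≡ 1 (mod 8), (2|49) = +1. Now have (1|49).
(1|49) = 1. Collecting the sign factors: 1.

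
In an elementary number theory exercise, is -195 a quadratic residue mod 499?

no

Pull out -1: (-195/499) = (-1/499)·(195/499). Since 499 ≡ 3 (mod 4), (-1/499) = -1. Now have -(195/499).
Both 195 ≡ 3 and 499 ≡ 3 (mod 4), so reciprocity gives (195/499) = -(499/195). Reduce: 499 ≡ 109 (mod 195). Now have (109/195).
109 ≡ 1 (mod 4), so quadratic reciprocity gives (109/195) = (195/109). Reduce: 195 ≡ 86 (mod 109). Now have (86/109).
Factor out 2: 86 = 2·43. Since 109 ≡ 5 (mod 8), (2/109) = -1. Now have -(43/109).
109 ≡ 1 (mod 4), so quadratic reciprocity gives (43/109) = (109/43). Reduce: 109 ≡ 23 (mod 43). Now have -(23/43).
Both 23 ≡ 3 and 43 ≡ 3 (mod 4), so reciprocity gives (23/43) = -(43/23). Reduce: 43 ≡ 20 (mod 23). Now have (20/23).
Factor out 2: 20 = 2^2·5. Since 23 ≡ 7 (mod 8), (2/23) = +1, and (2/23)^2 = +1. Now have (5/23).
5 ≡ 1 (mod 4), so quadratic reciprocity gives (5/23) = (23/5). Reduce: 23 ≡ 3 (mod 5). Now have (3/5).
5 ≡ 1 (mod 4), so quadratic reciprocity gives (3/5) = (5/3). Reduce: 5 ≡ 2 (mod 3). Now have (2/3).
Factor out 2: 2 = 2. Since 3 ≡ 3 (mod 8), (2/3) = -1. Now have -(1/3).
(1/3) = 1. Collecting the sign factors: -1.
The Legendre symbol is -1, so x^2 ≡ -195 (mod 499) has no solution.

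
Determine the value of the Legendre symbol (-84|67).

Reduce the numerator: -84 ≡ 50 (mod 67), so (-84|67) = (50|67).
Factor out 2: 50 = 2·25. Since 67 ≡ 3 (mod 8), (2|67) = -1. Now have -(25|67).
25 ≡ 1 (mod 4), so quadratic reciprocity gives (25|67) = (67|25). Reduce: 67 ≡ 17 (mod 25). Now have -(17|25).
17 ≡ 1 (mod 4), so quadratic reciprocity gives (17|25) = (25|17). Reduce: 25 ≡ 8 (mod 17). Now have -(8|17).
Factor out 2: 8 = 2^3. Since 17 ≡ 1 (mod 8), (2|17) = +1, and (2|17)^3 = +1. Now have -(1|17).
(1|17) = 1. Collecting the sign factors: -1.

-1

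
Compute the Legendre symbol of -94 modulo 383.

Pull out -1: (-94/383) = (-1/383)·(94/383). Since 383 ≡ 3 (mod 4), (-1/383) = -1. Now have -(94/383).
Factor out 2: 94 = 2·47. Since 383 ≡ 7 (mod 8), (2/383) = +1. Now have -(47/383).
Both 47 ≡ 3 and 383 ≡ 3 (mod 4), so reciprocity gives (47/383) = -(383/47). Reduce: 383 ≡ 7 (mod 47). Now have (7/47).
Both 7 ≡ 3 and 47 ≡ 3 (mod 4), so reciprocity gives (7/47) = -(47/7). Reduce: 47 ≡ 5 (mod 7). Now have -(5/7).
5 ≡ 1 (mod 4), so quadratic reciprocity gives (5/7) = (7/5). Reduce: 7 ≡ 2 (mod 5). Now have -(2/5).
Factor out 2: 2 = 2. Since 5 ≡ 5 (mod 8), (2/5) = -1. Now have (1/5).
(1/5) = 1. Collecting the sign factors: 1.

1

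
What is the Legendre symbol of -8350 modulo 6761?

1

(-8350/6761)
  = (5172/6761)    [-8350 ≡ 5172 mod 6761]
  = (1293/6761)    [6761 ≡ 1 mod 8 ⇒ (2/6761)^2 = +1]
  = (6761/1293)    [QR: 1293 ≡ 1 mod 4, sign kept]
  = (296/1293)    [6761 ≡ 296 mod 1293]
  = -(37/1293)    [1293 ≡ 5 mod 8 ⇒ (2/1293)^3 = -1]
  = -(1293/37)    [QR: 37 ≡ 1 mod 4, sign kept]
  = -(35/37)    [1293 ≡ 35 mod 37]
  = -(37/35)    [QR: 37 ≡ 1 mod 4, sign kept]
  = -(2/35)    [37 ≡ 2 mod 35]
  = (1/35)    [35 ≡ 3 mod 8 ⇒ (2/35) = -1]
  = 1    [(1/35) = 1]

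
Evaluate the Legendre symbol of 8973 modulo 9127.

(8973/9127)
  = (9127/8973)    [QR: 8973 ≡ 1 mod 4, sign kept]
  = (154/8973)    [9127 ≡ 154 mod 8973]
  = -(77/8973)    [8973 ≡ 5 mod 8 ⇒ (2/8973) = -1]
  = -(8973/77)    [QR: 77 ≡ 1 mod 4, sign kept]
  = -(41/77)    [8973 ≡ 41 mod 77]
  = -(77/41)    [QR: 41 ≡ 1 mod 4, sign kept]
  = -(36/41)    [77 ≡ 36 mod 41]
  = -(9/41)    [41 ≡ 1 mod 8 ⇒ (2/41)^2 = +1]
  = -(41/9)    [QR: 9 ≡ 1 mod 4, sign kept]
  = -(5/9)    [41 ≡ 5 mod 9]
  = -(9/5)    [QR: 5 ≡ 1 mod 4, sign kept]
  = -(4/5)    [9 ≡ 4 mod 5]
  = -(1/5)    [5 ≡ 5 mod 8 ⇒ (2/5)^2 = +1]
  = -1    [(1/5) = 1]

-1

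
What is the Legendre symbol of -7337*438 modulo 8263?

-1

By multiplicativity, (-7337·438|8263) = (-7337|8263)·(438|8263).
First factor (-7337|8263):
Reduce the numerator: -7337 ≡ 926 (mod 8263), so (-7337|8263) = (926|8263).
Factor out 2: 926 = 2·463. Since 8263 ≡ 7 (mod 8), (2|8263) = +1. Now have (463|8263).
Both 463 ≡ 3 and 8263 ≡ 3 (mod 4), so reciprocity gives (463|8263) = -(8263|463). Reduce: 8263 ≡ 392 (mod 463). Now have -(392|463).
Factor out 2: 392 = 2^3·49. Since 463 ≡ 7 (mod 8), (2|463) = +1, and (2|463)^3 = +1. Now have -(49|463).
49 ≡ 1 (mod 4), so quadratic reciprocity gives (49|463) = (463|49). Reduce: 463 ≡ 22 (mod 49). Now have -(22|49).
Factor out 2: 22 = 2·11. Since 49 ≡ 1 (mod 8), (2|49) = +1. Now have -(11|49).
49 ≡ 1 (mod 4), so quadratic reciprocity gives (11|49) = (49|11). Reduce: 49 ≡ 5 (mod 11). Now have -(5|11).
5 ≡ 1 (mod 4), so quadratic reciprocity gives (5|11) = (11|5). Reduce: 11 ≡ 1 (mod 5). Now have -(1|5).
(1|5) = 1. Collecting the sign factors: -1.
Second factor (438|8263):
Factor out 2: 438 = 2·219. Since 8263 ≡ 7 (mod 8), (2|8263) = +1. Now have (219|8263).
Both 219 ≡ 3 and 8263 ≡ 3 (mod 4), so reciprocity gives (219|8263) = -(8263|219). Reduce: 8263 ≡ 160 (mod 219). Now have -(160|219).
Factor out 2: 160 = 2^5·5. Since 219 ≡ 3 (mod 8), (2|219) = -1, and (2|219)^5 = -1. Now have (5|219).
5 ≡ 1 (mod 4), so quadratic reciprocity gives (5|219) = (219|5). Reduce: 219 ≡ 4 (mod 5). Now have (4|5).
Factor out 2: 4 = 2^2. Since 5 ≡ 5 (mod 8), (2|5) = -1, and (2|5)^2 = +1. Now have (1|5).
(1|5) = 1. Collecting the sign factors: 1.
Product: (-1)·(1) = -1.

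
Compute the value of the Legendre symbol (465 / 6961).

(465 / 6961)
  = (6961 / 465)    [QR: 465 ≡ 1 mod 4, sign kept]
  = (451 / 465)    [6961 ≡ 451 mod 465]
  = (465 / 451)    [QR: 465 ≡ 1 mod 4, sign kept]
  = (14 / 451)    [465 ≡ 14 mod 451]
  = -(7 / 451)    [451 ≡ 3 mod 8 ⇒ (2 / 451) = -1]
  = (451 / 7)    [QR: both ≡ 3 mod 4, sign flips]
  = (3 / 7)    [451 ≡ 3 mod 7]
  = -(7 / 3)    [QR: both ≡ 3 mod 4, sign flips]
  = -(1 / 3)    [7 ≡ 1 mod 3]
  = -1    [(1 / 3) = 1]

-1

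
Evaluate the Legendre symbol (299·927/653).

By multiplicativity, (299·927/653) = (299/653)·(927/653).
First factor (299/653):
(299/653)
  = (653/299)    [QR: 653 ≡ 1 mod 4, sign kept]
  = (55/299)    [653 ≡ 55 mod 299]
  = -(299/55)    [QR: both ≡ 3 mod 4, sign flips]
  = -(24/55)    [299 ≡ 24 mod 55]
  = -(3/55)    [55 ≡ 7 mod 8 ⇒ (2/55)^3 = +1]
  = (55/3)    [QR: both ≡ 3 mod 4, sign flips]
  = (1/3)    [55 ≡ 1 mod 3]
  = 1    [(1/3) = 1]
Second factor (927/653):
(927/653)
  = (274/653)    [927 ≡ 274 mod 653]
  = -(137/653)    [653 ≡ 5 mod 8 ⇒ (2/653) = -1]
  = -(653/137)    [QR: 137 ≡ 1 mod 4, sign kept]
  = -(105/137)    [653 ≡ 105 mod 137]
  = -(137/105)    [QR: 105 ≡ 1 mod 4, sign kept]
  = -(32/105)    [137 ≡ 32 mod 105]
  = -(1/105)    [105 ≡ 1 mod 8 ⇒ (2/105)^5 = +1]
  = -1    [(1/105) = 1]
Product: (1)·(-1) = -1.

-1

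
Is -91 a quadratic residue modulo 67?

Pull out -1: (-91/67) = (-1/67)·(91/67). Since 67 ≡ 3 (mod 4), (-1/67) = -1. Now have -(91/67).
Reduce the numerator: 91 ≡ 24 (mod 67), so (91/67) = (24/67).
Factor out 2: 24 = 2^3·3. Since 67 ≡ 3 (mod 8), (2/67) = -1, and (2/67)^3 = -1. Now have (3/67).
Both 3 ≡ 3 and 67 ≡ 3 (mod 4), so reciprocity gives (3/67) = -(67/3). Reduce: 67 ≡ 1 (mod 3). Now have -(1/3).
(1/3) = 1. Collecting the sign factors: -1.
The Legendre symbol is -1, so x^2 ≡ -91 (mod 67) has no solution.

no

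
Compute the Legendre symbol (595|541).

-1

Reduce the numerator: 595 ≡ 54 (mod 541), so (595|541) = (54|541).
Factor out 2: 54 = 2·27. Since 541 ≡ 5 (mod 8), (2|541) = -1. Now have -(27|541).
541 ≡ 1 (mod 4), so quadratic reciprocity gives (27|541) = (541|27). Reduce: 541 ≡ 1 (mod 27). Now have -(1|27).
(1|27) = 1. Collecting the sign factors: -1.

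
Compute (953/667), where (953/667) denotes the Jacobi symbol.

(953/667)
  = (286/667)    [953 ≡ 286 mod 667]
  = -(143/667)    [667 ≡ 3 mod 8 ⇒ (2/667) = -1]
  = (667/143)    [QR: both ≡ 3 mod 4, sign flips]
  = (95/143)    [667 ≡ 95 mod 143]
  = -(143/95)    [QR: both ≡ 3 mod 4, sign flips]
  = -(48/95)    [143 ≡ 48 mod 95]
  = -(3/95)    [95 ≡ 7 mod 8 ⇒ (2/95)^4 = +1]
  = (95/3)    [QR: both ≡ 3 mod 4, sign flips]
  = (2/3)    [95 ≡ 2 mod 3]
  = -(1/3)    [3 ≡ 3 mod 8 ⇒ (2/3) = -1]
  = -1    [(1/3) = 1]

-1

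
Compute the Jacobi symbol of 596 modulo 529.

(596 / 529)
  = (67 / 529)    [596 ≡ 67 mod 529]
  = (529 / 67)    [QR: 529 ≡ 1 mod 4, sign kept]
  = (60 / 67)    [529 ≡ 60 mod 67]
  = (15 / 67)    [67 ≡ 3 mod 8 ⇒ (2 / 67)^2 = +1]
  = -(67 / 15)    [QR: both ≡ 3 mod 4, sign flips]
  = -(7 / 15)    [67 ≡ 7 mod 15]
  = (15 / 7)    [QR: both ≡ 3 mod 4, sign flips]
  = (1 / 7)    [15 ≡ 1 mod 7]
  = 1    [(1 / 7) = 1]

1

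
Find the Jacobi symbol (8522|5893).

Reduce the numerator: 8522 ≡ 2629 (mod 5893), so (8522|5893) = (2629|5893).
2629 ≡ 1 (mod 4), so quadratic reciprocity gives (2629|5893) = (5893|2629). Reduce: 5893 ≡ 635 (mod 2629). Now have (635|2629).
2629 ≡ 1 (mod 4), so quadratic reciprocity gives (635|2629) = (2629|635). Reduce: 2629 ≡ 89 (mod 635). Now have (89|635).
89 ≡ 1 (mod 4), so quadratic reciprocity gives (89|635) = (635|89). Reduce: 635 ≡ 12 (mod 89). Now have (12|89).
Factor out 2: 12 = 2^2·3. Since 89 ≡ 1 (mod 8), (2|89) = +1, and (2|89)^2 = +1. Now have (3|89).
89 ≡ 1 (mod 4), so quadratic reciprocity gives (3|89) = (89|3). Reduce: 89 ≡ 2 (mod 3). Now have (2|3).
Factor out 2: 2 = 2. Since 3 ≡ 3 (mod 8), (2|3) = -1. Now have -(1|3).
(1|3) = 1. Collecting the sign factors: -1.

-1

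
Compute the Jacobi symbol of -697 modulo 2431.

0

(-697 / 2431)
  = -(697 / 2431)    [2431 ≡ 3 mod 4 ⇒ (-1 / 2431) = -1]
  = -(2431 / 697)    [QR: 697 ≡ 1 mod 4, sign kept]
  = -(340 / 697)    [2431 ≡ 340 mod 697]
  = -(85 / 697)    [697 ≡ 1 mod 8 ⇒ (2 / 697)^2 = +1]
  = -(697 / 85)    [QR: 85 ≡ 1 mod 4, sign kept]
  = -(17 / 85)    [697 ≡ 17 mod 85]
  = -(85 / 17)    [QR: 17 ≡ 1 mod 4, sign kept]
  = -(0 / 17)    [85 ≡ 0 mod 17]
  = 0    [numerator 0, gcd > 1]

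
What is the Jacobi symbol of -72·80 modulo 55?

0

By multiplicativity, (-72·80/55) = (-72/55)·(80/55).
First factor (-72/55):
(-72/55)
  = -(72/55)    [55 ≡ 3 mod 4 ⇒ (-1/55) = -1]
  = -(17/55)    [72 ≡ 17 mod 55]
  = -(55/17)    [QR: 17 ≡ 1 mod 4, sign kept]
  = -(4/17)    [55 ≡ 4 mod 17]
  = -(1/17)    [17 ≡ 1 mod 8 ⇒ (2/17)^2 = +1]
  = -1    [(1/17) = 1]
Second factor (80/55):
(80/55)
  = (25/55)    [80 ≡ 25 mod 55]
  = (55/25)    [QR: 25 ≡ 1 mod 4, sign kept]
  = (5/25)    [55 ≡ 5 mod 25]
  = (25/5)    [QR: 5 ≡ 1 mod 4, sign kept]
  = (0/5)    [25 ≡ 0 mod 5]
  = 0    [numerator 0, gcd > 1]
Product: (-1)·(0) = 0.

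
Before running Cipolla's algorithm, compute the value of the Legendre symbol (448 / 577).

-1

Factor out 2: 448 = 2^6·7. Since 577 ≡ 1 (mod 8), (2 / 577) = +1, and (2 / 577)^6 = +1. Now have (7 / 577).
577 ≡ 1 (mod 4), so quadratic reciprocity gives (7 / 577) = (577 / 7). Reduce: 577 ≡ 3 (mod 7). Now have (3 / 7).
Both 3 ≡ 3 and 7 ≡ 3 (mod 4), so reciprocity gives (3 / 7) = -(7 / 3). Reduce: 7 ≡ 1 (mod 3). Now have -(1 / 3).
(1 / 3) = 1. Collecting the sign factors: -1.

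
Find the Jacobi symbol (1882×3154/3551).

-1

By multiplicativity, (1882·3154/3551) = (1882/3551)·(3154/3551).
First factor (1882/3551):
(1882/3551)
  = (941/3551)    [3551 ≡ 7 mod 8 ⇒ (2/3551) = +1]
  = (3551/941)    [QR: 941 ≡ 1 mod 4, sign kept]
  = (728/941)    [3551 ≡ 728 mod 941]
  = -(91/941)    [941 ≡ 5 mod 8 ⇒ (2/941)^3 = -1]
  = -(941/91)    [QR: 941 ≡ 1 mod 4, sign kept]
  = -(31/91)    [941 ≡ 31 mod 91]
  = (91/31)    [QR: both ≡ 3 mod 4, sign flips]
  = (29/31)    [91 ≡ 29 mod 31]
  = (31/29)    [QR: 29 ≡ 1 mod 4, sign kept]
  = (2/29)    [31 ≡ 2 mod 29]
  = -(1/29)    [29 ≡ 5 mod 8 ⇒ (2/29) = -1]
  = -1    [(1/29) = 1]
Second factor (3154/3551):
(3154/3551)
  = (1577/3551)    [3551 ≡ 7 mod 8 ⇒ (2/3551) = +1]
  = (3551/1577)    [QR: 1577 ≡ 1 mod 4, sign kept]
  = (397/1577)    [3551 ≡ 397 mod 1577]
  = (1577/397)    [QR: 397 ≡ 1 mod 4, sign kept]
  = (386/397)    [1577 ≡ 386 mod 397]
  = -(193/397)    [397 ≡ 5 mod 8 ⇒ (2/397) = -1]
  = -(397/193)    [QR: 193 ≡ 1 mod 4, sign kept]
  = -(11/193)    [397 ≡ 11 mod 193]
  = -(193/11)    [QR: 193 ≡ 1 mod 4, sign kept]
  = -(6/11)    [193 ≡ 6 mod 11]
  = (3/11)    [11 ≡ 3 mod 8 ⇒ (2/11) = -1]
  = -(11/3)    [QR: both ≡ 3 mod 4, sign flips]
  = -(2/3)    [11 ≡ 2 mod 3]
  = (1/3)    [3 ≡ 3 mod 8 ⇒ (2/3) = -1]
  = 1    [(1/3) = 1]
Product: (-1)·(1) = -1.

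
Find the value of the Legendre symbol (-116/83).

(-116/83)
  = -(116/83)    [83 ≡ 3 mod 4 ⇒ (-1/83) = -1]
  = -(33/83)    [116 ≡ 33 mod 83]
  = -(83/33)    [QR: 33 ≡ 1 mod 4, sign kept]
  = -(17/33)    [83 ≡ 17 mod 33]
  = -(33/17)    [QR: 17 ≡ 1 mod 4, sign kept]
  = -(16/17)    [33 ≡ 16 mod 17]
  = -(1/17)    [17 ≡ 1 mod 8 ⇒ (2/17)^4 = +1]
  = -1    [(1/17) = 1]

-1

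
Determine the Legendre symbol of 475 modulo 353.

(475|353)
  = (122|353)    [475 ≡ 122 mod 353]
  = (61|353)    [353 ≡ 1 mod 8 ⇒ (2|353) = +1]
  = (353|61)    [QR: 61 ≡ 1 mod 4, sign kept]
  = (48|61)    [353 ≡ 48 mod 61]
  = (3|61)    [61 ≡ 5 mod 8 ⇒ (2|61)^4 = +1]
  = (61|3)    [QR: 61 ≡ 1 mod 4, sign kept]
  = (1|3)    [61 ≡ 1 mod 3]
  = 1    [(1|3) = 1]

1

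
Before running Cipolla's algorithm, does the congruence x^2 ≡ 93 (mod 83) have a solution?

(93|83)
  = (10|83)    [93 ≡ 10 mod 83]
  = -(5|83)    [83 ≡ 3 mod 8 ⇒ (2|83) = -1]
  = -(83|5)    [QR: 5 ≡ 1 mod 4, sign kept]
  = -(3|5)    [83 ≡ 3 mod 5]
  = -(5|3)    [QR: 5 ≡ 1 mod 4, sign kept]
  = -(2|3)    [5 ≡ 2 mod 3]
  = (1|3)    [3 ≡ 3 mod 8 ⇒ (2|3) = -1]
  = 1    [(1|3) = 1]
(93|83) = 1, and 83 is prime, so 93 is a quadratic residue mod 83.

yes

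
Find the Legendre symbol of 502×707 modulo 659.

By multiplicativity, (502·707 / 659) = (502 / 659)·(707 / 659).
First factor (502 / 659):
(502 / 659)
  = -(251 / 659)    [659 ≡ 3 mod 8 ⇒ (2 / 659) = -1]
  = (659 / 251)    [QR: both ≡ 3 mod 4, sign flips]
  = (157 / 251)    [659 ≡ 157 mod 251]
  = (251 / 157)    [QR: 157 ≡ 1 mod 4, sign kept]
  = (94 / 157)    [251 ≡ 94 mod 157]
  = -(47 / 157)    [157 ≡ 5 mod 8 ⇒ (2 / 157) = -1]
  = -(157 / 47)    [QR: 157 ≡ 1 mod 4, sign kept]
  = -(16 / 47)    [157 ≡ 16 mod 47]
  = -(1 / 47)    [47 ≡ 7 mod 8 ⇒ (2 / 47)^4 = +1]
  = -1    [(1 / 47) = 1]
Second factor (707 / 659):
(707 / 659)
  = (48 / 659)    [707 ≡ 48 mod 659]
  = (3 / 659)    [659 ≡ 3 mod 8 ⇒ (2 / 659)^4 = +1]
  = -(659 / 3)    [QR: both ≡ 3 mod 4, sign flips]
  = -(2 / 3)    [659 ≡ 2 mod 3]
  = (1 / 3)    [3 ≡ 3 mod 8 ⇒ (2 / 3) = -1]
  = 1    [(1 / 3) = 1]
Product: (-1)·(1) = -1.

-1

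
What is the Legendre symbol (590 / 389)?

(590 / 389)
  = (201 / 389)    [590 ≡ 201 mod 389]
  = (389 / 201)    [QR: 201 ≡ 1 mod 4, sign kept]
  = (188 / 201)    [389 ≡ 188 mod 201]
  = (47 / 201)    [201 ≡ 1 mod 8 ⇒ (2 / 201)^2 = +1]
  = (201 / 47)    [QR: 201 ≡ 1 mod 4, sign kept]
  = (13 / 47)    [201 ≡ 13 mod 47]
  = (47 / 13)    [QR: 13 ≡ 1 mod 4, sign kept]
  = (8 / 13)    [47 ≡ 8 mod 13]
  = -(1 / 13)    [13 ≡ 5 mod 8 ⇒ (2 / 13)^3 = -1]
  = -1    [(1 / 13) = 1]

-1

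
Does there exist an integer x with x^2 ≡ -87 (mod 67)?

yes

Reduce the numerator: -87 ≡ 47 (mod 67), so (-87/67) = (47/67).
Both 47 ≡ 3 and 67 ≡ 3 (mod 4), so reciprocity gives (47/67) = -(67/47). Reduce: 67 ≡ 20 (mod 47). Now have -(20/47).
Factor out 2: 20 = 2^2·5. Since 47 ≡ 7 (mod 8), (2/47) = +1, and (2/47)^2 = +1. Now have -(5/47).
5 ≡ 1 (mod 4), so quadratic reciprocity gives (5/47) = (47/5). Reduce: 47 ≡ 2 (mod 5). Now have -(2/5).
Factor out 2: 2 = 2. Since 5 ≡ 5 (mod 8), (2/5) = -1. Now have (1/5).
(1/5) = 1. Collecting the sign factors: 1.
(-87/67) = 1, and 67 is prime, so -87 is a quadratic residue mod 67.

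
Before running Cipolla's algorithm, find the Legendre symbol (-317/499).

-1

(-317/499)
  = (182/499)    [-317 ≡ 182 mod 499]
  = -(91/499)    [499 ≡ 3 mod 8 ⇒ (2/499) = -1]
  = (499/91)    [QR: both ≡ 3 mod 4, sign flips]
  = (44/91)    [499 ≡ 44 mod 91]
  = (11/91)    [91 ≡ 3 mod 8 ⇒ (2/91)^2 = +1]
  = -(91/11)    [QR: both ≡ 3 mod 4, sign flips]
  = -(3/11)    [91 ≡ 3 mod 11]
  = (11/3)    [QR: both ≡ 3 mod 4, sign flips]
  = (2/3)    [11 ≡ 2 mod 3]
  = -(1/3)    [3 ≡ 3 mod 8 ⇒ (2/3) = -1]
  = -1    [(1/3) = 1]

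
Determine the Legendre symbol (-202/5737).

(-202/5737)
  = (5535/5737)    [-202 ≡ 5535 mod 5737]
  = (5737/5535)    [QR: 5737 ≡ 1 mod 4, sign kept]
  = (202/5535)    [5737 ≡ 202 mod 5535]
  = (101/5535)    [5535 ≡ 7 mod 8 ⇒ (2/5535) = +1]
  = (5535/101)    [QR: 101 ≡ 1 mod 4, sign kept]
  = (81/101)    [5535 ≡ 81 mod 101]
  = (101/81)    [QR: 81 ≡ 1 mod 4, sign kept]
  = (20/81)    [101 ≡ 20 mod 81]
  = (5/81)    [81 ≡ 1 mod 8 ⇒ (2/81)^2 = +1]
  = (81/5)    [QR: 5 ≡ 1 mod 4, sign kept]
  = (1/5)    [81 ≡ 1 mod 5]
  = 1    [(1/5) = 1]

1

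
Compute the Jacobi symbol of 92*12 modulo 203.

By multiplicativity, (92·12|203) = (92|203)·(12|203).
First factor (92|203):
Factor out 2: 92 = 2^2·23. Since 203 ≡ 3 (mod 8), (2|203) = -1, and (2|203)^2 = +1. Now have (23|203).
Both 23 ≡ 3 and 203 ≡ 3 (mod 4), so reciprocity gives (23|203) = -(203|23). Reduce: 203 ≡ 19 (mod 23). Now have -(19|23).
Both 19 ≡ 3 and 23 ≡ 3 (mod 4), so reciprocity gives (19|23) = -(23|19). Reduce: 23 ≡ 4 (mod 19). Now have (4|19).
Factor out 2: 4 = 2^2. Since 19 ≡ 3 (mod 8), (2|19) = -1, and (2|19)^2 = +1. Now have (1|19).
(1|19) = 1. Collecting the sign factors: 1.
Second factor (12|203):
Factor out 2: 12 = 2^2·3. Since 203 ≡ 3 (mod 8), (2|203) = -1, and (2|203)^2 = +1. Now have (3|203).
Both 3 ≡ 3 and 203 ≡ 3 (mod 4), so reciprocity gives (3|203) = -(203|3). Reduce: 203 ≡ 2 (mod 3). Now have -(2|3).
Factor out 2: 2 = 2. Since 3 ≡ 3 (mod 8), (2|3) = -1. Now have (1|3).
(1|3) = 1. Collecting the sign factors: 1.
Product: (1)·(1) = 1.

1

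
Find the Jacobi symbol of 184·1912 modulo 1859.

By multiplicativity, (184·1912|1859) = (184|1859)·(1912|1859).
First factor (184|1859):
(184|1859)
  = -(23|1859)    [1859 ≡ 3 mod 8 ⇒ (2|1859)^3 = -1]
  = (1859|23)    [QR: both ≡ 3 mod 4, sign flips]
  = (19|23)    [1859 ≡ 19 mod 23]
  = -(23|19)    [QR: both ≡ 3 mod 4, sign flips]
  = -(4|19)    [23 ≡ 4 mod 19]
  = -(1|19)    [19 ≡ 3 mod 8 ⇒ (2|19)^2 = +1]
  = -1    [(1|19) = 1]
Second factor (1912|1859):
(1912|1859)
  = (53|1859)    [1912 ≡ 53 mod 1859]
  = (1859|53)    [QR: 53 ≡ 1 mod 4, sign kept]
  = (4|53)    [1859 ≡ 4 mod 53]
  = (1|53)    [53 ≡ 5 mod 8 ⇒ (2|53)^2 = +1]
  = 1    [(1|53) = 1]
Product: (-1)·(1) = -1.

-1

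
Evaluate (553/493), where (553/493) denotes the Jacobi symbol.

(553/493)
  = (60/493)    [553 ≡ 60 mod 493]
  = (15/493)    [493 ≡ 5 mod 8 ⇒ (2/493)^2 = +1]
  = (493/15)    [QR: 493 ≡ 1 mod 4, sign kept]
  = (13/15)    [493 ≡ 13 mod 15]
  = (15/13)    [QR: 13 ≡ 1 mod 4, sign kept]
  = (2/13)    [15 ≡ 2 mod 13]
  = -(1/13)    [13 ≡ 5 mod 8 ⇒ (2/13) = -1]
  = -1    [(1/13) = 1]

-1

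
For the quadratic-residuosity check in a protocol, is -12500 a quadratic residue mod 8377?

no

(-12500/8377)
  = (12500/8377)    [8377 ≡ 1 mod 4 ⇒ (-1/8377) = +1]
  = (4123/8377)    [12500 ≡ 4123 mod 8377]
  = (8377/4123)    [QR: 8377 ≡ 1 mod 4, sign kept]
  = (131/4123)    [8377 ≡ 131 mod 4123]
  = -(4123/131)    [QR: both ≡ 3 mod 4, sign flips]
  = -(62/131)    [4123 ≡ 62 mod 131]
  = (31/131)    [131 ≡ 3 mod 8 ⇒ (2/131) = -1]
  = -(131/31)    [QR: both ≡ 3 mod 4, sign flips]
  = -(7/31)    [131 ≡ 7 mod 31]
  = (31/7)    [QR: both ≡ 3 mod 4, sign flips]
  = (3/7)    [31 ≡ 3 mod 7]
  = -(7/3)    [QR: both ≡ 3 mod 4, sign flips]
  = -(1/3)    [7 ≡ 1 mod 3]
  = -1    [(1/3) = 1]
The Legendre symbol is -1, so x^2 ≡ -12500 (mod 8377) has no solution.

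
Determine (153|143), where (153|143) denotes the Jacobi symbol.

-1

Reduce the numerator: 153 ≡ 10 (mod 143), so (153|143) = (10|143).
Factor out 2: 10 = 2·5. Since 143 ≡ 7 (mod 8), (2|143) = +1. Now have (5|143).
5 ≡ 1 (mod 4), so quadratic reciprocity gives (5|143) = (143|5). Reduce: 143 ≡ 3 (mod 5). Now have (3|5).
5 ≡ 1 (mod 4), so quadratic reciprocity gives (3|5) = (5|3). Reduce: 5 ≡ 2 (mod 3). Now have (2|3).
Factor out 2: 2 = 2. Since 3 ≡ 3 (mod 8), (2|3) = -1. Now have -(1|3).
(1|3) = 1. Collecting the sign factors: -1.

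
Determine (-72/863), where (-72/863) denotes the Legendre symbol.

-1

Reduce the numerator: -72 ≡ 791 (mod 863), so (-72/863) = (791/863).
Both 791 ≡ 3 and 863 ≡ 3 (mod 4), so reciprocity gives (791/863) = -(863/791). Reduce: 863 ≡ 72 (mod 791). Now have -(72/791).
Factor out 2: 72 = 2^3·9. Since 791 ≡ 7 (mod 8), (2/791) = +1, and (2/791)^3 = +1. Now have -(9/791).
9 ≡ 1 (mod 4), so quadratic reciprocity gives (9/791) = (791/9). Reduce: 791 ≡ 8 (mod 9). Now have -(8/9).
Factor out 2: 8 = 2^3. Since 9 ≡ 1 (mod 8), (2/9) = +1, and (2/9)^3 = +1. Now have -(1/9).
(1/9) = 1. Collecting the sign factors: -1.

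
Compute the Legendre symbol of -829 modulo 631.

1

(-829/631)
  = -(829/631)    [631 ≡ 3 mod 4 ⇒ (-1/631) = -1]
  = -(198/631)    [829 ≡ 198 mod 631]
  = -(99/631)    [631 ≡ 7 mod 8 ⇒ (2/631) = +1]
  = (631/99)    [QR: both ≡ 3 mod 4, sign flips]
  = (37/99)    [631 ≡ 37 mod 99]
  = (99/37)    [QR: 37 ≡ 1 mod 4, sign kept]
  = (25/37)    [99 ≡ 25 mod 37]
  = (37/25)    [QR: 25 ≡ 1 mod 4, sign kept]
  = (12/25)    [37 ≡ 12 mod 25]
  = (3/25)    [25 ≡ 1 mod 8 ⇒ (2/25)^2 = +1]
  = (25/3)    [QR: 25 ≡ 1 mod 4, sign kept]
  = (1/3)    [25 ≡ 1 mod 3]
  = 1    [(1/3) = 1]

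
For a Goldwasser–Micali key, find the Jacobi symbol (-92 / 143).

Reduce the numerator: -92 ≡ 51 (mod 143), so (-92 / 143) = (51 / 143).
Both 51 ≡ 3 and 143 ≡ 3 (mod 4), so reciprocity gives (51 / 143) = -(143 / 51). Reduce: 143 ≡ 41 (mod 51). Now have -(41 / 51).
41 ≡ 1 (mod 4), so quadratic reciprocity gives (41 / 51) = (51 / 41). Reduce: 51 ≡ 10 (mod 41). Now have -(10 / 41).
Factor out 2: 10 = 2·5. Since 41 ≡ 1 (mod 8), (2 / 41) = +1. Now have -(5 / 41).
5 ≡ 1 (mod 4), so quadratic reciprocity gives (5 / 41) = (41 / 5). Reduce: 41 ≡ 1 (mod 5). Now have -(1 / 5).
(1 / 5) = 1. Collecting the sign factors: -1.

-1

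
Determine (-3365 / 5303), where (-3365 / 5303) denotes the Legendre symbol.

Reduce the numerator: -3365 ≡ 1938 (mod 5303), so (-3365 / 5303) = (1938 / 5303).
Factor out 2: 1938 = 2·969. Since 5303 ≡ 7 (mod 8), (2 / 5303) = +1. Now have (969 / 5303).
969 ≡ 1 (mod 4), so quadratic reciprocity gives (969 / 5303) = (5303 / 969). Reduce: 5303 ≡ 458 (mod 969). Now have (458 / 969).
Factor out 2: 458 = 2·229. Since 969 ≡ 1 (mod 8), (2 / 969) = +1. Now have (229 / 969).
229 ≡ 1 (mod 4), so quadratic reciprocity gives (229 / 969) = (969 / 229). Reduce: 969 ≡ 53 (mod 229). Now have (53 / 229).
53 ≡ 1 (mod 4), so quadratic reciprocity gives (53 / 229) = (229 / 53). Reduce: 229 ≡ 17 (mod 53). Now have (17 / 53).
17 ≡ 1 (mod 4), so quadratic reciprocity gives (17 / 53) = (53 / 17). Reduce: 53 ≡ 2 (mod 17). Now have (2 / 17).
Factor out 2: 2 = 2. Since 17 ≡ 1 (mod 8), (2 / 17) = +1. Now have (1 / 17).
(1 / 17) = 1. Collecting the sign factors: 1.

1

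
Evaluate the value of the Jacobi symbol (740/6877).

Factor out 2: 740 = 2^2·185. Since 6877 ≡ 5 (mod 8), (2/6877) = -1, and (2/6877)^2 = +1. Now have (185/6877).
185 ≡ 1 (mod 4), so quadratic reciprocity gives (185/6877) = (6877/185). Reduce: 6877 ≡ 32 (mod 185). Now have (32/185).
Factor out 2: 32 = 2^5. Since 185 ≡ 1 (mod 8), (2/185) = +1, and (2/185)^5 = +1. Now have (1/185).
(1/185) = 1. Collecting the sign factors: 1.

1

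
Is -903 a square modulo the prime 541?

Reduce the numerator: -903 ≡ 179 (mod 541), so (-903/541) = (179/541).
541 ≡ 1 (mod 4), so quadratic reciprocity gives (179/541) = (541/179). Reduce: 541 ≡ 4 (mod 179). Now have (4/179).
Factor out 2: 4 = 2^2. Since 179 ≡ 3 (mod 8), (2/179) = -1, and (2/179)^2 = +1. Now have (1/179).
(1/179) = 1. Collecting the sign factors: 1.
(-903/541) = 1, and 541 is prime, so -903 is a quadratic residue mod 541.

yes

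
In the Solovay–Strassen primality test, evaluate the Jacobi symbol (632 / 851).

-1

Factor out 2: 632 = 2^3·79. Since 851 ≡ 3 (mod 8), (2 / 851) = -1, and (2 / 851)^3 = -1. Now have -(79 / 851).
Both 79 ≡ 3 and 851 ≡ 3 (mod 4), so reciprocity gives (79 / 851) = -(851 / 79). Reduce: 851 ≡ 61 (mod 79). Now have (61 / 79).
61 ≡ 1 (mod 4), so quadratic reciprocity gives (61 / 79) = (79 / 61). Reduce: 79 ≡ 18 (mod 61). Now have (18 / 61).
Factor out 2: 18 = 2·9. Since 61 ≡ 5 (mod 8), (2 / 61) = -1. Now have -(9 / 61).
9 ≡ 1 (mod 4), so quadratic reciprocity gives (9 / 61) = (61 / 9). Reduce: 61 ≡ 7 (mod 9). Now have -(7 / 9).
9 ≡ 1 (mod 4), so quadratic reciprocity gives (7 / 9) = (9 / 7). Reduce: 9 ≡ 2 (mod 7). Now have -(2 / 7).
Factor out 2: 2 = 2. Since 7 ≡ 7 (mod 8), (2 / 7) = +1. Now have -(1 / 7).
(1 / 7) = 1. Collecting the sign factors: -1.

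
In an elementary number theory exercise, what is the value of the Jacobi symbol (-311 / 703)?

1

(-311 / 703)
  = -(311 / 703)    [703 ≡ 3 mod 4 ⇒ (-1 / 703) = -1]
  = (703 / 311)    [QR: both ≡ 3 mod 4, sign flips]
  = (81 / 311)    [703 ≡ 81 mod 311]
  = (311 / 81)    [QR: 81 ≡ 1 mod 4, sign kept]
  = (68 / 81)    [311 ≡ 68 mod 81]
  = (17 / 81)    [81 ≡ 1 mod 8 ⇒ (2 / 81)^2 = +1]
  = (81 / 17)    [QR: 17 ≡ 1 mod 4, sign kept]
  = (13 / 17)    [81 ≡ 13 mod 17]
  = (17 / 13)    [QR: 13 ≡ 1 mod 4, sign kept]
  = (4 / 13)    [17 ≡ 4 mod 13]
  = (1 / 13)    [13 ≡ 5 mod 8 ⇒ (2 / 13)^2 = +1]
  = 1    [(1 / 13) = 1]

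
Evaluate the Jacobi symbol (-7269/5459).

(-7269/5459)
  = -(7269/5459)    [5459 ≡ 3 mod 4 ⇒ (-1/5459) = -1]
  = -(1810/5459)    [7269 ≡ 1810 mod 5459]
  = (905/5459)    [5459 ≡ 3 mod 8 ⇒ (2/5459) = -1]
  = (5459/905)    [QR: 905 ≡ 1 mod 4, sign kept]
  = (29/905)    [5459 ≡ 29 mod 905]
  = (905/29)    [QR: 29 ≡ 1 mod 4, sign kept]
  = (6/29)    [905 ≡ 6 mod 29]
  = -(3/29)    [29 ≡ 5 mod 8 ⇒ (2/29) = -1]
  = -(29/3)    [QR: 29 ≡ 1 mod 4, sign kept]
  = -(2/3)    [29 ≡ 2 mod 3]
  = (1/3)    [3 ≡ 3 mod 8 ⇒ (2/3) = -1]
  = 1    [(1/3) = 1]

1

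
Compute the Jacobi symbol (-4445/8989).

Reduce the numerator: -4445 ≡ 4544 (mod 8989), so (-4445/8989) = (4544/8989).
Factor out 2: 4544 = 2^6·71. Since 8989 ≡ 5 (mod 8), (2/8989) = -1, and (2/8989)^6 = +1. Now have (71/8989).
8989 ≡ 1 (mod 4), so quadratic reciprocity gives (71/8989) = (8989/71). Reduce: 8989 ≡ 43 (mod 71). Now have (43/71).
Both 43 ≡ 3 and 71 ≡ 3 (mod 4), so reciprocity gives (43/71) = -(71/43). Reduce: 71 ≡ 28 (mod 43). Now have -(28/43).
Factor out 2: 28 = 2^2·7. Since 43 ≡ 3 (mod 8), (2/43) = -1, and (2/43)^2 = +1. Now have -(7/43).
Both 7 ≡ 3 and 43 ≡ 3 (mod 4), so reciprocity gives (7/43) = -(43/7). Reduce: 43 ≡ 1 (mod 7). Now have (1/7).
(1/7) = 1. Collecting the sign factors: 1.

1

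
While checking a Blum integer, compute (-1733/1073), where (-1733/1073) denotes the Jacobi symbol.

(-1733/1073)
  = (413/1073)    [-1733 ≡ 413 mod 1073]
  = (1073/413)    [QR: 413 ≡ 1 mod 4, sign kept]
  = (247/413)    [1073 ≡ 247 mod 413]
  = (413/247)    [QR: 413 ≡ 1 mod 4, sign kept]
  = (166/247)    [413 ≡ 166 mod 247]
  = (83/247)    [247 ≡ 7 mod 8 ⇒ (2/247) = +1]
  = -(247/83)    [QR: both ≡ 3 mod 4, sign flips]
  = -(81/83)    [247 ≡ 81 mod 83]
  = -(83/81)    [QR: 81 ≡ 1 mod 4, sign kept]
  = -(2/81)    [83 ≡ 2 mod 81]
  = -(1/81)    [81 ≡ 1 mod 8 ⇒ (2/81) = +1]
  = -1    [(1/81) = 1]

-1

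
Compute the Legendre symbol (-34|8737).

(-34|8737)
  = (8703|8737)    [-34 ≡ 8703 mod 8737]
  = (8737|8703)    [QR: 8737 ≡ 1 mod 4, sign kept]
  = (34|8703)    [8737 ≡ 34 mod 8703]
  = (17|8703)    [8703 ≡ 7 mod 8 ⇒ (2|8703) = +1]
  = (8703|17)    [QR: 17 ≡ 1 mod 4, sign kept]
  = (16|17)    [8703 ≡ 16 mod 17]
  = (1|17)    [17 ≡ 1 mod 8 ⇒ (2|17)^4 = +1]
  = 1    [(1|17) = 1]

1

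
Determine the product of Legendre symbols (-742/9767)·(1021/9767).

-1

By multiplicativity, (-742·1021/9767) = (-742/9767)·(1021/9767).
First factor (-742/9767):
Pull out -1: (-742/9767) = (-1/9767)·(742/9767). Since 9767 ≡ 3 (mod 4), (-1/9767) = -1. Now have -(742/9767).
Factor out 2: 742 = 2·371. Since 9767 ≡ 7 (mod 8), (2/9767) = +1. Now have -(371/9767).
Both 371 ≡ 3 and 9767 ≡ 3 (mod 4), so reciprocity gives (371/9767) = -(9767/371). Reduce: 9767 ≡ 121 (mod 371). Now have (121/371).
121 ≡ 1 (mod 4), so quadratic reciprocity gives (121/371) = (371/121). Reduce: 371 ≡ 8 (mod 121). Now have (8/121).
Factor out 2: 8 = 2^3. Since 121 ≡ 1 (mod 8), (2/121) = +1, and (2/121)^3 = +1. Now have (1/121).
(1/121) = 1. Collecting the sign factors: 1.
Second factor (1021/9767):
1021 ≡ 1 (mod 4), so quadratic reciprocity gives (1021/9767) = (9767/1021). Reduce: 9767 ≡ 578 (mod 1021). Now have (578/1021).
Factor out 2: 578 = 2·289. Since 1021 ≡ 5 (mod 8), (2/1021) = -1. Now have -(289/1021).
289 ≡ 1 (mod 4), so quadratic reciprocity gives (289/1021) = (1021/289). Reduce: 1021 ≡ 154 (mod 289). Now have -(154/289).
Factor out 2: 154 = 2·77. Since 289 ≡ 1 (mod 8), (2/289) = +1. Now have -(77/289).
77 ≡ 1 (mod 4), so quadratic reciprocity gives (77/289) = (289/77). Reduce: 289 ≡ 58 (mod 77). Now have -(58/77).
Factor out 2: 58 = 2·29. Since 77 ≡ 5 (mod 8), (2/77) = -1. Now have (29/77).
29 ≡ 1 (mod 4), so quadratic reciprocity gives (29/77) = (77/29). Reduce: 77 ≡ 19 (mod 29). Now have (19/29).
29 ≡ 1 (mod 4), so quadratic reciprocity gives (19/29) = (29/19). Reduce: 29 ≡ 10 (mod 19). Now have (10/19).
Factor out 2: 10 = 2·5. Since 19 ≡ 3 (mod 8), (2/19) = -1. Now have -(5/19).
5 ≡ 1 (mod 4), so quadratic reciprocity gives (5/19) = (19/5). Reduce: 19 ≡ 4 (mod 5). Now have -(4/5).
Factor out 2: 4 = 2^2. Since 5 ≡ 5 (mod 8), (2/5) = -1, and (2/5)^2 = +1. Now have -(1/5).
(1/5) = 1. Collecting the sign factors: -1.
Product: (1)·(-1) = -1.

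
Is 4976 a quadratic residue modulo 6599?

Factor out 2: 4976 = 2^4·311. Since 6599 ≡ 7 (mod 8), (2/6599) = +1, and (2/6599)^4 = +1. Now have (311/6599).
Both 311 ≡ 3 and 6599 ≡ 3 (mod 4), so reciprocity gives (311/6599) = -(6599/311). Reduce: 6599 ≡ 68 (mod 311). Now have -(68/311).
Factor out 2: 68 = 2^2·17. Since 311 ≡ 7 (mod 8), (2/311) = +1, and (2/311)^2 = +1. Now have -(17/311).
17 ≡ 1 (mod 4), so quadratic reciprocity gives (17/311) = (311/17). Reduce: 311 ≡ 5 (mod 17). Now have -(5/17).
5 ≡ 1 (mod 4), so quadratic reciprocity gives (5/17) = (17/5). Reduce: 17 ≡ 2 (mod 5). Now have -(2/5).
Factor out 2: 2 = 2. Since 5 ≡ 5 (mod 8), (2/5) = -1. Now have (1/5).
(1/5) = 1. Collecting the sign factors: 1.
The Legendre symbol is 1, so x^2 ≡ 4976 (mod 6599) has solution.

yes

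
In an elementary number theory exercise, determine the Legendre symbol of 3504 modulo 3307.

(3504|3307)
  = (197|3307)    [3504 ≡ 197 mod 3307]
  = (3307|197)    [QR: 197 ≡ 1 mod 4, sign kept]
  = (155|197)    [3307 ≡ 155 mod 197]
  = (197|155)    [QR: 197 ≡ 1 mod 4, sign kept]
  = (42|155)    [197 ≡ 42 mod 155]
  = -(21|155)    [155 ≡ 3 mod 8 ⇒ (2|155) = -1]
  = -(155|21)    [QR: 21 ≡ 1 mod 4, sign kept]
  = -(8|21)    [155 ≡ 8 mod 21]
  = (1|21)    [21 ≡ 5 mod 8 ⇒ (2|21)^3 = -1]
  = 1    [(1|21) = 1]

1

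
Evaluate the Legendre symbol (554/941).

Factor out 2: 554 = 2·277. Since 941 ≡ 5 (mod 8), (2/941) = -1. Now have -(277/941).
277 ≡ 1 (mod 4), so quadratic reciprocity gives (277/941) = (941/277). Reduce: 941 ≡ 110 (mod 277). Now have -(110/277).
Factor out 2: 110 = 2·55. Since 277 ≡ 5 (mod 8), (2/277) = -1. Now have (55/277).
277 ≡ 1 (mod 4), so quadratic reciprocity gives (55/277) = (277/55). Reduce: 277 ≡ 2 (mod 55). Now have (2/55).
Factor out 2: 2 = 2. Since 55 ≡ 7 (mod 8), (2/55) = +1. Now have (1/55).
(1/55) = 1. Collecting the sign factors: 1.

1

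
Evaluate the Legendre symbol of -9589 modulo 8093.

1

(-9589/8093)
  = (6597/8093)    [-9589 ≡ 6597 mod 8093]
  = (8093/6597)    [QR: 6597 ≡ 1 mod 4, sign kept]
  = (1496/6597)    [8093 ≡ 1496 mod 6597]
  = -(187/6597)    [6597 ≡ 5 mod 8 ⇒ (2/6597)^3 = -1]
  = -(6597/187)    [QR: 6597 ≡ 1 mod 4, sign kept]
  = -(52/187)    [6597 ≡ 52 mod 187]
  = -(13/187)    [187 ≡ 3 mod 8 ⇒ (2/187)^2 = +1]
  = -(187/13)    [QR: 13 ≡ 1 mod 4, sign kept]
  = -(5/13)    [187 ≡ 5 mod 13]
  = -(13/5)    [QR: 5 ≡ 1 mod 4, sign kept]
  = -(3/5)    [13 ≡ 3 mod 5]
  = -(5/3)    [QR: 5 ≡ 1 mod 4, sign kept]
  = -(2/3)    [5 ≡ 2 mod 3]
  = (1/3)    [3 ≡ 3 mod 8 ⇒ (2/3) = -1]
  = 1    [(1/3) = 1]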